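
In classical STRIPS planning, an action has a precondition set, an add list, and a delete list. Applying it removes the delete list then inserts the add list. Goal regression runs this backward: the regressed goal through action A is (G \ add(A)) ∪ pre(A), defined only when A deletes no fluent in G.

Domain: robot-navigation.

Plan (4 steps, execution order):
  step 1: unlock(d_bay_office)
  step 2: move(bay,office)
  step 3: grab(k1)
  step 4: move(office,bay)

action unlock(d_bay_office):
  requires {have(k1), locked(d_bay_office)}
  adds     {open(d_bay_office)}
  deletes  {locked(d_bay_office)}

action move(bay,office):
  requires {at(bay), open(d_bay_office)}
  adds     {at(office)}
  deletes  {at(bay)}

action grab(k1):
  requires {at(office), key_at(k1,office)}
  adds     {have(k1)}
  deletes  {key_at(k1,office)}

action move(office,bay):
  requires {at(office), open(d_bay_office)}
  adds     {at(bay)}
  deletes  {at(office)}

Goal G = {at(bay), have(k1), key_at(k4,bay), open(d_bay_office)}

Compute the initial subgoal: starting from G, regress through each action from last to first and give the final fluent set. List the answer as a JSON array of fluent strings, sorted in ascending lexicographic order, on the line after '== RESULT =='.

Work backward from the goal:
  through step 4 (move(office,bay)): drop {at(bay)}, keep {have(k1), key_at(k4,bay), open(d_bay_office)}, require {at(office), open(d_bay_office)}
    → {at(office), have(k1), key_at(k4,bay), open(d_bay_office)}
  through step 3 (grab(k1)): drop {have(k1)}, keep {at(office), key_at(k4,bay), open(d_bay_office)}, require {at(office), key_at(k1,office)}
    → {at(office), key_at(k1,office), key_at(k4,bay), open(d_bay_office)}
  through step 2 (move(bay,office)): drop {at(office)}, keep {key_at(k1,office), key_at(k4,bay), open(d_bay_office)}, require {at(bay), open(d_bay_office)}
    → {at(bay), key_at(k1,office), key_at(k4,bay), open(d_bay_office)}
  through step 1 (unlock(d_bay_office)): drop {open(d_bay_office)}, keep {at(bay), key_at(k1,office), key_at(k4,bay)}, require {have(k1), locked(d_bay_office)}
    → {at(bay), have(k1), key_at(k1,office), key_at(k4,bay), locked(d_bay_office)}

== RESULT ==
["at(bay)", "have(k1)", "key_at(k1,office)", "key_at(k4,bay)", "locked(d_bay_office)"]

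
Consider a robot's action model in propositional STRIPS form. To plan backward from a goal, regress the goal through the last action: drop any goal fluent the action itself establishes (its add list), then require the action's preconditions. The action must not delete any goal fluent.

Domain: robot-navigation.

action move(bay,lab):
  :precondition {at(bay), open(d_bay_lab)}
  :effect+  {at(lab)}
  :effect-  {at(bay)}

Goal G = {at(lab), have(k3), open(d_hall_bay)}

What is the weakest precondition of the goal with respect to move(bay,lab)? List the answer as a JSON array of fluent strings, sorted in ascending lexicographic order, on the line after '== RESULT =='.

Compute (G \ add) ∪ pre:
  G ∩ del = {}  (empty — regression defined)
  G \ add = {at(lab), have(k3), open(d_hall_bay)} \ {at(lab)} = {have(k3), open(d_hall_bay)}
  ∪ pre   = {have(k3), open(d_hall_bay)} ∪ {at(bay), open(d_bay_lab)}
          = {at(bay), have(k3), open(d_bay_lab), open(d_hall_bay)}

== RESULT ==
["at(bay)", "have(k3)", "open(d_bay_lab)", "open(d_hall_bay)"]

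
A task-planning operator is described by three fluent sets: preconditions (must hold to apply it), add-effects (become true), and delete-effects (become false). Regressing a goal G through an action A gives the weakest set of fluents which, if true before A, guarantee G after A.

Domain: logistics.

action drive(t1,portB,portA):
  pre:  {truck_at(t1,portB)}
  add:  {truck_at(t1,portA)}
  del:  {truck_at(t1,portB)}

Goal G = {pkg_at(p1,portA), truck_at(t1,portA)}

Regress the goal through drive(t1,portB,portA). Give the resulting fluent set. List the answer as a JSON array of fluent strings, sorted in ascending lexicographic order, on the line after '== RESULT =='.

Regress:
  G ∩ del = {}  (empty — regression defined)
  G \ add = {pkg_at(p1,portA), truck_at(t1,portA)} \ {truck_at(t1,portA)} = {pkg_at(p1,portA)}
  ∪ pre   = {pkg_at(p1,portA)} ∪ {truck_at(t1,portB)}
          = {pkg_at(p1,portA), truck_at(t1,portB)}

== RESULT ==
["pkg_at(p1,portA)", "truck_at(t1,portB)"]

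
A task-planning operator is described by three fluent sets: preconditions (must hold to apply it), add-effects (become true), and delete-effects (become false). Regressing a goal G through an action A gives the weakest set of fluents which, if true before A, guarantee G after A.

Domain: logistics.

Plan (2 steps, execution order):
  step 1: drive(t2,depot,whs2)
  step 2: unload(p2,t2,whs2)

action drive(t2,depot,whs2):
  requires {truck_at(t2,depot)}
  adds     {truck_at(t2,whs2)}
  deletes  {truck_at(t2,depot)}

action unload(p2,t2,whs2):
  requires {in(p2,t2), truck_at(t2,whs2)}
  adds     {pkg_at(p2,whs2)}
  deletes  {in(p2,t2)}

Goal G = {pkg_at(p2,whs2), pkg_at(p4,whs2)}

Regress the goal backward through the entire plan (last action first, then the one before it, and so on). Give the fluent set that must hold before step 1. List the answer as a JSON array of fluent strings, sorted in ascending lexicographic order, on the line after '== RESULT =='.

Regress step by step:
  through step 2 (unload(p2,t2,whs2)): drop {pkg_at(p2,whs2)}, keep {pkg_at(p4,whs2)}, require {in(p2,t2), truck_at(t2,whs2)}
    → {in(p2,t2), pkg_at(p4,whs2), truck_at(t2,whs2)}
  through step 1 (drive(t2,depot,whs2)): drop {truck_at(t2,whs2)}, keep {in(p2,t2), pkg_at(p4,whs2)}, require {truck_at(t2,depot)}
    → {in(p2,t2), pkg_at(p4,whs2), truck_at(t2,depot)}

== RESULT ==
["in(p2,t2)", "pkg_at(p4,whs2)", "truck_at(t2,depot)"]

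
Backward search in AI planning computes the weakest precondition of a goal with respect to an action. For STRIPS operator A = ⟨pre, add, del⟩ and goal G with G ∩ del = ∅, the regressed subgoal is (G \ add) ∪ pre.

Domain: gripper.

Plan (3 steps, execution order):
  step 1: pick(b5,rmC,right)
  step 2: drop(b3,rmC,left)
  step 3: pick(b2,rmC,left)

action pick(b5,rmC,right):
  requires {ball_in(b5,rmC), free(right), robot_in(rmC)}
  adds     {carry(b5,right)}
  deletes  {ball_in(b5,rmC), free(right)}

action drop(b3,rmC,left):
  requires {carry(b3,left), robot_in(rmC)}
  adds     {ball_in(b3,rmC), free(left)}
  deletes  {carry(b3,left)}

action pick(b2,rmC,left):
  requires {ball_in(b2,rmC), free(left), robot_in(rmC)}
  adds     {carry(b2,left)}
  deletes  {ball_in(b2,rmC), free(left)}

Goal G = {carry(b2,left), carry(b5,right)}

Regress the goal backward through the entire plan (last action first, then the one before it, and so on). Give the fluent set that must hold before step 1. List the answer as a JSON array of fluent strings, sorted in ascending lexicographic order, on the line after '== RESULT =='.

Work backward from the goal:
  through step 3 (pick(b2,rmC,left)): drop {carry(b2,left)}, keep {carry(b5,right)}, require {ball_in(b2,rmC), free(left), robot_in(rmC)}
    → {ball_in(b2,rmC), carry(b5,right), free(left), robot_in(rmC)}
  through step 2 (drop(b3,rmC,left)): drop {free(left)}, keep {ball_in(b2,rmC), carry(b5,right), robot_in(rmC)}, require {carry(b3,left), robot_in(rmC)}
    → {ball_in(b2,rmC), carry(b3,left), carry(b5,right), robot_in(rmC)}
  through step 1 (pick(b5,rmC,right)): drop {carry(b5,right)}, keep {ball_in(b2,rmC), carry(b3,left), robot_in(rmC)}, require {ball_in(b5,rmC), free(right), robot_in(rmC)}
    → {ball_in(b2,rmC), ball_in(b5,rmC), carry(b3,left), free(right), robot_in(rmC)}

== RESULT ==
["ball_in(b2,rmC)", "ball_in(b5,rmC)", "carry(b3,left)", "free(right)", "robot_in(rmC)"]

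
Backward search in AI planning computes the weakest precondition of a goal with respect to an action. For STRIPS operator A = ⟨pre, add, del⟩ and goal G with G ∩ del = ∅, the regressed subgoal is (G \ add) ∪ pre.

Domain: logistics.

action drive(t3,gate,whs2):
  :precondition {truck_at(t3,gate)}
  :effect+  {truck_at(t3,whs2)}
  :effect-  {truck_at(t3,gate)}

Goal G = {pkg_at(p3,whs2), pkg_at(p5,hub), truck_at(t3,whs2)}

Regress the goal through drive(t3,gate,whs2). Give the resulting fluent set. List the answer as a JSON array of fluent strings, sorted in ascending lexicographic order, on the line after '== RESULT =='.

Regress:
  G ∩ del = {}  (empty — regression defined)
  G \ add = {pkg_at(p3,whs2), pkg_at(p5,hub), truck_at(t3,whs2)} \ {truck_at(t3,whs2)} = {pkg_at(p3,whs2), pkg_at(p5,hub)}
  ∪ pre   = {pkg_at(p3,whs2), pkg_at(p5,hub)} ∪ {truck_at(t3,gate)}
          = {pkg_at(p3,whs2), pkg_at(p5,hub), truck_at(t3,gate)}

== RESULT ==
["pkg_at(p3,whs2)", "pkg_at(p5,hub)", "truck_at(t3,gate)"]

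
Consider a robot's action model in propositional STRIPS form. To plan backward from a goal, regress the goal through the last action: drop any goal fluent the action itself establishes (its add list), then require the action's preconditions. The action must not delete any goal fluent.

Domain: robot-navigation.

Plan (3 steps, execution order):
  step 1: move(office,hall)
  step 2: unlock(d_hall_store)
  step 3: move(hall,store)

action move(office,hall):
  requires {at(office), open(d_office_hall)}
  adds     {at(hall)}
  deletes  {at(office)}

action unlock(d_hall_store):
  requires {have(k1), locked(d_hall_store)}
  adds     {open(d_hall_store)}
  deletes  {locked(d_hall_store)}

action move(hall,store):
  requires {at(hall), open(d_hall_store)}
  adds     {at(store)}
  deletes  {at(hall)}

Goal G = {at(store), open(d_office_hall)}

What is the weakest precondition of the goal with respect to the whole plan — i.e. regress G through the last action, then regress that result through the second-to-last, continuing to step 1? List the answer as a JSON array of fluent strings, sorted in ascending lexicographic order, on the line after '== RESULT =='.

Work backward from the goal:
  through step 3 (move(hall,store)): drop {at(store)}, keep {open(d_office_hall)}, require {at(hall), open(d_hall_store)}
    → {at(hall), open(d_hall_store), open(d_office_hall)}
  through step 2 (unlock(d_hall_store)): drop {open(d_hall_store)}, keep {at(hall), open(d_office_hall)}, require {have(k1), locked(d_hall_store)}
    → {at(hall), have(k1), locked(d_hall_store), open(d_office_hall)}
  through step 1 (move(office,hall)): drop {at(hall)}, keep {have(k1), locked(d_hall_store), open(d_office_hall)}, require {at(office), open(d_office_hall)}
    → {at(office), have(k1), locked(d_hall_store), open(d_office_hall)}

== RESULT ==
["at(office)", "have(k1)", "locked(d_hall_store)", "open(d_office_hall)"]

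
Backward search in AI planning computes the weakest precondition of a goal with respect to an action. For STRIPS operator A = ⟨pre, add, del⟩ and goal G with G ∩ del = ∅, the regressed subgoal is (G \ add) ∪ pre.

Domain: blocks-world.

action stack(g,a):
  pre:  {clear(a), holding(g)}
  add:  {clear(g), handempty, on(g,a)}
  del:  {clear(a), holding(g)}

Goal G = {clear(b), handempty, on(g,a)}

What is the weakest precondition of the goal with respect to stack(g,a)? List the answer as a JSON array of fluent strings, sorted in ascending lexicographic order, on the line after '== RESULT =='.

Compute (G \ add) ∪ pre:
  G ∩ del = {}  (empty — regression defined)
  G \ add = {clear(b), handempty, on(g,a)} \ {clear(g), handempty, on(g,a)} = {clear(b)}
  ∪ pre   = {clear(b)} ∪ {clear(a), holding(g)}
          = {clear(a), clear(b), holding(g)}

== RESULT ==
["clear(a)", "clear(b)", "holding(g)"]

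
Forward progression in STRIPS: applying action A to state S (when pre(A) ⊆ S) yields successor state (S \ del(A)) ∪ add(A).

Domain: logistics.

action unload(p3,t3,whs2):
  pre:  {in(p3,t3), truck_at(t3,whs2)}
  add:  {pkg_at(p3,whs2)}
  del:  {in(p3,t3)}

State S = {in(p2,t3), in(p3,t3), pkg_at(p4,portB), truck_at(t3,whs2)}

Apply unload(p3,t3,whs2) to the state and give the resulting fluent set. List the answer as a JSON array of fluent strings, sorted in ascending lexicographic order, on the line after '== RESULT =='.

Compute (S \ del) ∪ add:
  pre ⊆ S: {in(p3,t3), truck_at(t3,whs2)} ⊆ S  — applicable
  S \ del = {in(p2,t3), pkg_at(p4,portB), truck_at(t3,whs2)}
  ∪ add   = {in(p2,t3), pkg_at(p3,whs2), pkg_at(p4,portB), truck_at(t3,whs2)}

== RESULT ==
["in(p2,t3)", "pkg_at(p3,whs2)", "pkg_at(p4,portB)", "truck_at(t3,whs2)"]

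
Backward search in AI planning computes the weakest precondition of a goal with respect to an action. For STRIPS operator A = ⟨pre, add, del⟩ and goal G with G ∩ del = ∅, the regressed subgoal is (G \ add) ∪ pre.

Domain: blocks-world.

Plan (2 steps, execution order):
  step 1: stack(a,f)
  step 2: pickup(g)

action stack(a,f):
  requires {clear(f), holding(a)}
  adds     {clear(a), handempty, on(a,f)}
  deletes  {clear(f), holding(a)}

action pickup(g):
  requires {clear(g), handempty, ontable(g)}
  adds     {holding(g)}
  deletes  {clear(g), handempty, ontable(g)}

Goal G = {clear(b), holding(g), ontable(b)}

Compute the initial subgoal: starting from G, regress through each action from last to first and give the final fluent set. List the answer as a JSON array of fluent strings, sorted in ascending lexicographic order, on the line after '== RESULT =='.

Regress step by step:
  through step 2 (pickup(g)): drop {holding(g)}, keep {clear(b), ontable(b)}, require {clear(g), handempty, ontable(g)}
    → {clear(b), clear(g), handempty, ontable(b), ontable(g)}
  through step 1 (stack(a,f)): drop {handempty}, keep {clear(b), clear(g), ontable(b), ontable(g)}, require {clear(f), holding(a)}
    → {clear(b), clear(f), clear(g), holding(a), ontable(b), ontable(g)}

== RESULT ==
["clear(b)", "clear(f)", "clear(g)", "holding(a)", "ontable(b)", "ontable(g)"]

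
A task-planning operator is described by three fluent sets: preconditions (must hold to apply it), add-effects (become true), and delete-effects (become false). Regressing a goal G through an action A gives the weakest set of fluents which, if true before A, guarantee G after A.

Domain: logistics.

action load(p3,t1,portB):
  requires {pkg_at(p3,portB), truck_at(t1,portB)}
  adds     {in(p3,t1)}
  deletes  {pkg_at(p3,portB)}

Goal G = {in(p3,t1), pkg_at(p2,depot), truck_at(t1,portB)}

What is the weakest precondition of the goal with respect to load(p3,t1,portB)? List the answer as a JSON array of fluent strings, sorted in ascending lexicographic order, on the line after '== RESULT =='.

Regress:
  G ∩ del = {}  (empty — regression defined)
  G \ add = {in(p3,t1), pkg_at(p2,depot), truck_at(t1,portB)} \ {in(p3,t1)} = {pkg_at(p2,depot), truck_at(t1,portB)}
  ∪ pre   = {pkg_at(p2,depot), truck_at(t1,portB)} ∪ {pkg_at(p3,portB), truck_at(t1,portB)}
          = {pkg_at(p2,depot), pkg_at(p3,portB), truck_at(t1,portB)}

== RESULT ==
["pkg_at(p2,depot)", "pkg_at(p3,portB)", "truck_at(t1,portB)"]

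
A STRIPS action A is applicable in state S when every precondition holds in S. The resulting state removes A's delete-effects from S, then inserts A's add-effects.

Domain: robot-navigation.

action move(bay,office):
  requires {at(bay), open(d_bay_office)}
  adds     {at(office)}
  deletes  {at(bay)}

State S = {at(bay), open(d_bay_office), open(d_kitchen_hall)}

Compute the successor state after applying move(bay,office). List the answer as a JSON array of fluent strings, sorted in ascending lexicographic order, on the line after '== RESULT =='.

Compute (S \ del) ∪ add:
  pre ⊆ S: {at(bay), open(d_bay_office)} ⊆ S  — applicable
  S \ del = {open(d_bay_office), open(d_kitchen_hall)}
  ∪ add   = {at(office), open(d_bay_office), open(d_kitchen_hall)}

== RESULT ==
["at(office)", "open(d_bay_office)", "open(d_kitchen_hall)"]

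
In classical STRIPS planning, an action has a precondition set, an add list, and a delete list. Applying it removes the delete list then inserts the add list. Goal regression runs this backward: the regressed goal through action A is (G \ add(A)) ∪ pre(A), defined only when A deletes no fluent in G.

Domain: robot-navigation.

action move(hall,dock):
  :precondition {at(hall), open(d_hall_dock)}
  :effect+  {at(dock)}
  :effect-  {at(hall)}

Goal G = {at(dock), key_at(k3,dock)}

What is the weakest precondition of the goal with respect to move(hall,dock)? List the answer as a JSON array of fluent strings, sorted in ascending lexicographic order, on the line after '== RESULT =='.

Compute (G \ add) ∪ pre:
  G ∩ del = {}  (empty — regression defined)
  G \ add = {at(dock), key_at(k3,dock)} \ {at(dock)} = {key_at(k3,dock)}
  ∪ pre   = {key_at(k3,dock)} ∪ {at(hall), open(d_hall_dock)}
          = {at(hall), key_at(k3,dock), open(d_hall_dock)}

== RESULT ==
["at(hall)", "key_at(k3,dock)", "open(d_hall_dock)"]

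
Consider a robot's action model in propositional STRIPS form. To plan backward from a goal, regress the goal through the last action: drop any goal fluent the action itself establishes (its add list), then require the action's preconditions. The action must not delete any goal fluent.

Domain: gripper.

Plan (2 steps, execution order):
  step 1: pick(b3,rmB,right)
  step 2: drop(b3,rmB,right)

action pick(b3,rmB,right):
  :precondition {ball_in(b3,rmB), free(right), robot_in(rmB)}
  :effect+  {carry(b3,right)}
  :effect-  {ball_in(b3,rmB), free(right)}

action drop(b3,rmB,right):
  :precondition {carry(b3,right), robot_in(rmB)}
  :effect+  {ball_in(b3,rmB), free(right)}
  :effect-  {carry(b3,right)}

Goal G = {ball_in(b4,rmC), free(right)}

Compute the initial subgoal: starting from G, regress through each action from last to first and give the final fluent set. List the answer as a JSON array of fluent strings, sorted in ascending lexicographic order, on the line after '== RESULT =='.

Regress step by step:
  through step 2 (drop(b3,rmB,right)): drop {free(right)}, keep {ball_in(b4,rmC)}, require {carry(b3,right), robot_in(rmB)}
    → {ball_in(b4,rmC), carry(b3,right), robot_in(rmB)}
  through step 1 (pick(b3,rmB,right)): drop {carry(b3,right)}, keep {ball_in(b4,rmC), robot_in(rmB)}, require {ball_in(b3,rmB), free(right), robot_in(rmB)}
    → {ball_in(b3,rmB), ball_in(b4,rmC), free(right), robot_in(rmB)}

== RESULT ==
["ball_in(b3,rmB)", "ball_in(b4,rmC)", "free(right)", "robot_in(rmB)"]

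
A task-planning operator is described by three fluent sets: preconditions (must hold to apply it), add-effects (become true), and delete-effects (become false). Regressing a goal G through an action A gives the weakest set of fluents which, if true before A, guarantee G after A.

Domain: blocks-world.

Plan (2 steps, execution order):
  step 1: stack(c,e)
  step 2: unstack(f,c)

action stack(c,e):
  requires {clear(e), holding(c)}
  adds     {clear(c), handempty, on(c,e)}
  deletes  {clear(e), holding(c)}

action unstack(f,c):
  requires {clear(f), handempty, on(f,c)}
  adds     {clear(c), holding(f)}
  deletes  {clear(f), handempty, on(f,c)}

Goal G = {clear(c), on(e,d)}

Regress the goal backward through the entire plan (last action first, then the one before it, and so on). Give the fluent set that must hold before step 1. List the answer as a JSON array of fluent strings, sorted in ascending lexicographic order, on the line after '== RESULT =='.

Work backward from the goal:
  through step 2 (unstack(f,c)): drop {clear(c)}, keep {on(e,d)}, require {clear(f), handempty, on(f,c)}
    → {clear(f), handempty, on(e,d), on(f,c)}
  through step 1 (stack(c,e)): drop {handempty}, keep {clear(f), on(e,d), on(f,c)}, require {clear(e), holding(c)}
    → {clear(e), clear(f), holding(c), on(e,d), on(f,c)}

== RESULT ==
["clear(e)", "clear(f)", "holding(c)", "on(e,d)", "on(f,c)"]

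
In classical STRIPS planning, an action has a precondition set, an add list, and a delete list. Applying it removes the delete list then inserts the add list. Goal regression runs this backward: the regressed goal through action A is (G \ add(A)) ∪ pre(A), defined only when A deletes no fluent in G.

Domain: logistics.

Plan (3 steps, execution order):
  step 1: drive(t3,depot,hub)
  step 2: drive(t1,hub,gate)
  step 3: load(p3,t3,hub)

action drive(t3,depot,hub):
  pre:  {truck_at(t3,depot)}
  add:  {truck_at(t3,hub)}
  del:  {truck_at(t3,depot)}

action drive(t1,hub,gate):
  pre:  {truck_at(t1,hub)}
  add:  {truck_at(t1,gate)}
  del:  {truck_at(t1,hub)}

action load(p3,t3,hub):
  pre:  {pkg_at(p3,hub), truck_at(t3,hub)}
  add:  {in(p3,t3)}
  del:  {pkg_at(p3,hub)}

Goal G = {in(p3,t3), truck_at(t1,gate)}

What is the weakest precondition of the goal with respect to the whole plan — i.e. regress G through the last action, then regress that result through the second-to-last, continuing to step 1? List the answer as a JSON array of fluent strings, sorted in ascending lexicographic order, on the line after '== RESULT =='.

Work backward from the goal:
  through step 3 (load(p3,t3,hub)): drop {in(p3,t3)}, keep {truck_at(t1,gate)}, require {pkg_at(p3,hub), truck_at(t3,hub)}
    → {pkg_at(p3,hub), truck_at(t1,gate), truck_at(t3,hub)}
  through step 2 (drive(t1,hub,gate)): drop {truck_at(t1,gate)}, keep {pkg_at(p3,hub), truck_at(t3,hub)}, require {truck_at(t1,hub)}
    → {pkg_at(p3,hub), truck_at(t1,hub), truck_at(t3,hub)}
  through step 1 (drive(t3,depot,hub)): drop {truck_at(t3,hub)}, keep {pkg_at(p3,hub), truck_at(t1,hub)}, require {truck_at(t3,depot)}
    → {pkg_at(p3,hub), truck_at(t1,hub), truck_at(t3,depot)}

== RESULT ==
["pkg_at(p3,hub)", "truck_at(t1,hub)", "truck_at(t3,depot)"]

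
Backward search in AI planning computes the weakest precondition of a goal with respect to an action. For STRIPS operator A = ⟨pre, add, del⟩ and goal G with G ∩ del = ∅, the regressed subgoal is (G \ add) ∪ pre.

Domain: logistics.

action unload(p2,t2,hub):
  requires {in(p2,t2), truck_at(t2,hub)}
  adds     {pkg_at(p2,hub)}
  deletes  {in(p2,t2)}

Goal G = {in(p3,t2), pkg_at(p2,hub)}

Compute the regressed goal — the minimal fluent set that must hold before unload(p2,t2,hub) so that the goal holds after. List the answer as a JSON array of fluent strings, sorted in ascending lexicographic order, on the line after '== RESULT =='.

Regress:
  G ∩ del = {}  (empty — regression defined)
  G \ add = {in(p3,t2), pkg_at(p2,hub)} \ {pkg_at(p2,hub)} = {in(p3,t2)}
  ∪ pre   = {in(p3,t2)} ∪ {in(p2,t2), truck_at(t2,hub)}
          = {in(p2,t2), in(p3,t2), truck_at(t2,hub)}

== RESULT ==
["in(p2,t2)", "in(p3,t2)", "truck_at(t2,hub)"]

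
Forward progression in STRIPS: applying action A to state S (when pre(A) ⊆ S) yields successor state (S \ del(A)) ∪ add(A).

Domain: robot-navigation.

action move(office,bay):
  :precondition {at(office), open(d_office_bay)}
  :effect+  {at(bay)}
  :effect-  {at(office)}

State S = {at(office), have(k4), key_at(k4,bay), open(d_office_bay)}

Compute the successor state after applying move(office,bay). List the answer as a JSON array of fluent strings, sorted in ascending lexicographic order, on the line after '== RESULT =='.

Progress:
  pre ⊆ S: {at(office), open(d_office_bay)} ⊆ S  — applicable
  S \ del = {have(k4), key_at(k4,bay), open(d_office_bay)}
  ∪ add   = {at(bay), have(k4), key_at(k4,bay), open(d_office_bay)}

== RESULT ==
["at(bay)", "have(k4)", "key_at(k4,bay)", "open(d_office_bay)"]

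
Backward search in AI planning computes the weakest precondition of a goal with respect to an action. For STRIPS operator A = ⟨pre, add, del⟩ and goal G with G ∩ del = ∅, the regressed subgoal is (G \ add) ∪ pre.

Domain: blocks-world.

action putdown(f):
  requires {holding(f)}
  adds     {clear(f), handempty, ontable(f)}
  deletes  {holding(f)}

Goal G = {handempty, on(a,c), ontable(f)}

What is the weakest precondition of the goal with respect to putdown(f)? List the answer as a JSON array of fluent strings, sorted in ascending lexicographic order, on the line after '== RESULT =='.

Compute (G \ add) ∪ pre:
  G ∩ del = {}  (empty — regression defined)
  G \ add = {handempty, on(a,c), ontable(f)} \ {clear(f), handempty, ontable(f)} = {on(a,c)}
  ∪ pre   = {on(a,c)} ∪ {holding(f)}
          = {holding(f), on(a,c)}

== RESULT ==
["holding(f)", "on(a,c)"]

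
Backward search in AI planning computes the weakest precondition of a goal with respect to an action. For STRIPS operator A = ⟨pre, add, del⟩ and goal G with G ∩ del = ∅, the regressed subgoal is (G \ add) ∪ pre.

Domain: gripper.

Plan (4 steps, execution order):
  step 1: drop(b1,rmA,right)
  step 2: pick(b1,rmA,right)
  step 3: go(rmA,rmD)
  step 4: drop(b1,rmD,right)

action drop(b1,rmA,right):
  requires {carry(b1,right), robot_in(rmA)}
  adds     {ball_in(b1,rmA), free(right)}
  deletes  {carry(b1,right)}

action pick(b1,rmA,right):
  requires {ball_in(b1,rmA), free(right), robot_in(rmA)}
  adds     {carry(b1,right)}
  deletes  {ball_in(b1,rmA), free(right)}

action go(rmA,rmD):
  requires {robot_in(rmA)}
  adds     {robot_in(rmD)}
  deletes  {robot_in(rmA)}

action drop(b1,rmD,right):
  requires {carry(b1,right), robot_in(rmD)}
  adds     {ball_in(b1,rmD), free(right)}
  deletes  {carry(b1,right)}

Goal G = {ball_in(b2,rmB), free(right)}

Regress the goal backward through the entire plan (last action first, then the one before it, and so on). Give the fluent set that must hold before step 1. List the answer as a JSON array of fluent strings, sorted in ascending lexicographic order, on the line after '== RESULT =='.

Work backward from the goal:
  through step 4 (drop(b1,rmD,right)): drop {free(right)}, keep {ball_in(b2,rmB)}, require {carry(b1,right), robot_in(rmD)}
    → {ball_in(b2,rmB), carry(b1,right), robot_in(rmD)}
  through step 3 (go(rmA,rmD)): drop {robot_in(rmD)}, keep {ball_in(b2,rmB), carry(b1,right)}, require {robot_in(rmA)}
    → {ball_in(b2,rmB), carry(b1,right), robot_in(rmA)}
  through step 2 (pick(b1,rmA,right)): drop {carry(b1,right)}, keep {ball_in(b2,rmB), robot_in(rmA)}, require {ball_in(b1,rmA), free(right), robot_in(rmA)}
    → {ball_in(b1,rmA), ball_in(b2,rmB), free(right), robot_in(rmA)}
  through step 1 (drop(b1,rmA,right)): drop {ball_in(b1,rmA), free(right)}, keep {ball_in(b2,rmB), robot_in(rmA)}, require {carry(b1,right), robot_in(rmA)}
    → {ball_in(b2,rmB), carry(b1,right), robot_in(rmA)}

== RESULT ==
["ball_in(b2,rmB)", "carry(b1,right)", "robot_in(rmA)"]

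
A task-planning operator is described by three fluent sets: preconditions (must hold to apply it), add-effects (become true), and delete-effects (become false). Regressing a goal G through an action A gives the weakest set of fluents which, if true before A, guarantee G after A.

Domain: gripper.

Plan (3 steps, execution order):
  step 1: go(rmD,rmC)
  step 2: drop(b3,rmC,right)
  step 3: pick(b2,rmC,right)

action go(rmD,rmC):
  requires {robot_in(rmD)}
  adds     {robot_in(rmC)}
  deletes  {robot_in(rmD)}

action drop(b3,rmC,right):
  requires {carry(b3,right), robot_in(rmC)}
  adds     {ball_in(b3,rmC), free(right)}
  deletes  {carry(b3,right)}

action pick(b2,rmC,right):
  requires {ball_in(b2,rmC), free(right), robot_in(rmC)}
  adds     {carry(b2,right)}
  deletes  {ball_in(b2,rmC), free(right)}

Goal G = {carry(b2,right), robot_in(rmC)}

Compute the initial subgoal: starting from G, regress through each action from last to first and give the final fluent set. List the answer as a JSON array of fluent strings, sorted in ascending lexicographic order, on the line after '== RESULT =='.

Work backward from the goal:
  through step 3 (pick(b2,rmC,right)): drop {carry(b2,right)}, keep {robot_in(rmC)}, require {ball_in(b2,rmC), free(right), robot_in(rmC)}
    → {ball_in(b2,rmC), free(right), robot_in(rmC)}
  through step 2 (drop(b3,rmC,right)): drop {free(right)}, keep {ball_in(b2,rmC), robot_in(rmC)}, require {carry(b3,right), robot_in(rmC)}
    → {ball_in(b2,rmC), carry(b3,right), robot_in(rmC)}
  through step 1 (go(rmD,rmC)): drop {robot_in(rmC)}, keep {ball_in(b2,rmC), carry(b3,right)}, require {robot_in(rmD)}
    → {ball_in(b2,rmC), carry(b3,right), robot_in(rmD)}

== RESULT ==
["ball_in(b2,rmC)", "carry(b3,right)", "robot_in(rmD)"]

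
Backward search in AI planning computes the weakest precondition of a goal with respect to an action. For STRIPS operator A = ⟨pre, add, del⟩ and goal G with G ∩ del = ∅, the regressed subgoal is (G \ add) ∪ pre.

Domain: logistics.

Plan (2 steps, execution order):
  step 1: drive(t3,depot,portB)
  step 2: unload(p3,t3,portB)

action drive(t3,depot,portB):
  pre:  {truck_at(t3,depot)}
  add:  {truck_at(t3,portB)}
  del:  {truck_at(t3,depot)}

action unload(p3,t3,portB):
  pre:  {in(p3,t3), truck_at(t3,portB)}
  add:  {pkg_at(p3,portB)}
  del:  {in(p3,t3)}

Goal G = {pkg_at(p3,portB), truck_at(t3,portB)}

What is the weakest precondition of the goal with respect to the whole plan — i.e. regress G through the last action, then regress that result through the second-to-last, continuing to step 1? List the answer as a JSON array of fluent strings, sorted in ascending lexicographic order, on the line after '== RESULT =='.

Regress step by step:
  through step 2 (unload(p3,t3,portB)): drop {pkg_at(p3,portB)}, keep {truck_at(t3,portB)}, require {in(p3,t3), truck_at(t3,portB)}
    → {in(p3,t3), truck_at(t3,portB)}
  through step 1 (drive(t3,depot,portB)): drop {truck_at(t3,portB)}, keep {in(p3,t3)}, require {truck_at(t3,depot)}
    → {in(p3,t3), truck_at(t3,depot)}

== RESULT ==
["in(p3,t3)", "truck_at(t3,depot)"]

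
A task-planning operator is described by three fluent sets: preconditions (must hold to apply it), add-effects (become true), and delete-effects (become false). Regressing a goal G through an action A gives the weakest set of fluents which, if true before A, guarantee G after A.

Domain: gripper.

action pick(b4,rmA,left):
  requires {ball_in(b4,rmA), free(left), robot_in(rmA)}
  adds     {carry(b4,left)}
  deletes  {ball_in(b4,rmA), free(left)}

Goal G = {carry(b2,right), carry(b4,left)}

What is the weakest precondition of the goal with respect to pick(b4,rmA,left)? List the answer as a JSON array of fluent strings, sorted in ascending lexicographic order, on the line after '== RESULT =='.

Compute (G \ add) ∪ pre:
  G ∩ del = {}  (empty — regression defined)
  G \ add = {carry(b2,right), carry(b4,left)} \ {carry(b4,left)} = {carry(b2,right)}
  ∪ pre   = {carry(b2,right)} ∪ {ball_in(b4,rmA), free(left), robot_in(rmA)}
          = {ball_in(b4,rmA), carry(b2,right), free(left), robot_in(rmA)}

== RESULT ==
["ball_in(b4,rmA)", "carry(b2,right)", "free(left)", "robot_in(rmA)"]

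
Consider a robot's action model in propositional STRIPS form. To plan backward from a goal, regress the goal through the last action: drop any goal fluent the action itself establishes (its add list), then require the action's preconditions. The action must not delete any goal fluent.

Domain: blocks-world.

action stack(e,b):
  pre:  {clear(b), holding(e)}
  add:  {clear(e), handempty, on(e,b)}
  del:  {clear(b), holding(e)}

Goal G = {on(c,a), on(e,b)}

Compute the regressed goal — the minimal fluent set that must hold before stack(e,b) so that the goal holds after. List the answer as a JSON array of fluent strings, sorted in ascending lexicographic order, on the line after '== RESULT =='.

Compute (G \ add) ∪ pre:
  G ∩ del = {}  (empty — regression defined)
  G \ add = {on(c,a), on(e,b)} \ {clear(e), handempty, on(e,b)} = {on(c,a)}
  ∪ pre   = {on(c,a)} ∪ {clear(b), holding(e)}
          = {clear(b), holding(e), on(c,a)}

== RESULT ==
["clear(b)", "holding(e)", "on(c,a)"]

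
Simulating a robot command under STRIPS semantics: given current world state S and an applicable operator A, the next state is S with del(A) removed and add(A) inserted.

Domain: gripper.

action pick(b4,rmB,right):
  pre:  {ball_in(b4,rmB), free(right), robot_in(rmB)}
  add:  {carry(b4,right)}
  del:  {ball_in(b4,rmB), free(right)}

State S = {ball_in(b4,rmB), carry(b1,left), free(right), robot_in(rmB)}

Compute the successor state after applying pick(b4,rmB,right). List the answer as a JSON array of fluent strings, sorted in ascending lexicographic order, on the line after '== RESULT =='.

Compute (S \ del) ∪ add:
  pre ⊆ S: {ball_in(b4,rmB), free(right), robot_in(rmB)} ⊆ S  — applicable
  S \ del = {carry(b1,left), robot_in(rmB)}
  ∪ add   = {carry(b1,left), carry(b4,right), robot_in(rmB)}

== RESULT ==
["carry(b1,left)", "carry(b4,right)", "robot_in(rmB)"]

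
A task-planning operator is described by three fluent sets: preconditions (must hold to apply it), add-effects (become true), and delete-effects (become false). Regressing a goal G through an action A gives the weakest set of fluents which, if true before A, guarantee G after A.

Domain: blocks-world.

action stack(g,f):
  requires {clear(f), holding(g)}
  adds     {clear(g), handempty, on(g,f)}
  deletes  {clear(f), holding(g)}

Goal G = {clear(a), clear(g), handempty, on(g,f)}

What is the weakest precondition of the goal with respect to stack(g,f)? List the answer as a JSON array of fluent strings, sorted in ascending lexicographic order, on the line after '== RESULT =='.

Compute (G \ add) ∪ pre:
  G ∩ del = {}  (empty — regression defined)
  G \ add = {clear(a), clear(g), handempty, on(g,f)} \ {clear(g), handempty, on(g,f)} = {clear(a)}
  ∪ pre   = {clear(a)} ∪ {clear(f), holding(g)}
          = {clear(a), clear(f), holding(g)}

== RESULT ==
["clear(a)", "clear(f)", "holding(g)"]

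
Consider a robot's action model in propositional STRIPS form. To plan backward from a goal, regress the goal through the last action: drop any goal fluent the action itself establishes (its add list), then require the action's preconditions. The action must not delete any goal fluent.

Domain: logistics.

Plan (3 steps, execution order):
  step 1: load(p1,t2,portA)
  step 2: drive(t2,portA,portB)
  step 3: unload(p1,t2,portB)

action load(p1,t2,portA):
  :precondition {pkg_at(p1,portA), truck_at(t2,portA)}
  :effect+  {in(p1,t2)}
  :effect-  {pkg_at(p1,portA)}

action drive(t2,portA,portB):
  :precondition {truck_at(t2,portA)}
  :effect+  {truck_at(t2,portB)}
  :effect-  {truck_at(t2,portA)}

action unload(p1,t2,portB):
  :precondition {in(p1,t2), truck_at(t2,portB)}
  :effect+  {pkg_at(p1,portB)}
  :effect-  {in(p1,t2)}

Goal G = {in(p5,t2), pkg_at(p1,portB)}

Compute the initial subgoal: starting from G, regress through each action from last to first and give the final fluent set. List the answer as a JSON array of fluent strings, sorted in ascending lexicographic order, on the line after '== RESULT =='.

Regress step by step:
  through step 3 (unload(p1,t2,portB)): drop {pkg_at(p1,portB)}, keep {in(p5,t2)}, require {in(p1,t2), truck_at(t2,portB)}
    → {in(p1,t2), in(p5,t2), truck_at(t2,portB)}
  through step 2 (drive(t2,portA,portB)): drop {truck_at(t2,portB)}, keep {in(p1,t2), in(p5,t2)}, require {truck_at(t2,portA)}
    → {in(p1,t2), in(p5,t2), truck_at(t2,portA)}
  through step 1 (load(p1,t2,portA)): drop {in(p1,t2)}, keep {in(p5,t2), truck_at(t2,portA)}, require {pkg_at(p1,portA), truck_at(t2,portA)}
    → {in(p5,t2), pkg_at(p1,portA), truck_at(t2,portA)}

== RESULT ==
["in(p5,t2)", "pkg_at(p1,portA)", "truck_at(t2,portA)"]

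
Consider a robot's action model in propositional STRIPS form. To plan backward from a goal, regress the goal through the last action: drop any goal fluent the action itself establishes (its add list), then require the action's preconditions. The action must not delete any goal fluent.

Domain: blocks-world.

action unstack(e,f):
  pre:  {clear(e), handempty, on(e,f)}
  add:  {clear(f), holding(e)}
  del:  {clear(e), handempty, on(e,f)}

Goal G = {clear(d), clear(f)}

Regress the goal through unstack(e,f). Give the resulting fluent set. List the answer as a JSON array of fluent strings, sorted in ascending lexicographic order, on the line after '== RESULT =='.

Regress:
  G ∩ del = {}  (empty — regression defined)
  G \ add = {clear(d), clear(f)} \ {clear(f), holding(e)} = {clear(d)}
  ∪ pre   = {clear(d)} ∪ {clear(e), handempty, on(e,f)}
          = {clear(d), clear(e), handempty, on(e,f)}

== RESULT ==
["clear(d)", "clear(e)", "handempty", "on(e,f)"]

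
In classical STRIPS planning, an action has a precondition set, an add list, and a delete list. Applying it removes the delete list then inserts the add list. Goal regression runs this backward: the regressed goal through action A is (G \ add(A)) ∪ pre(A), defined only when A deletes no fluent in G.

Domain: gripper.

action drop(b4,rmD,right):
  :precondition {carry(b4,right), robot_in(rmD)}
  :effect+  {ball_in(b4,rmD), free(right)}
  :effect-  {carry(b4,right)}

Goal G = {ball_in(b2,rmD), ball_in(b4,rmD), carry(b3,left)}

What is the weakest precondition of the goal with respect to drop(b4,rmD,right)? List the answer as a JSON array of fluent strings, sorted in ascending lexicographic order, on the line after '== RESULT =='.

Regress:
  G ∩ del = {}  (empty — regression defined)
  G \ add = {ball_in(b2,rmD), ball_in(b4,rmD), carry(b3,left)} \ {ball_in(b4,rmD), free(right)} = {ball_in(b2,rmD), carry(b3,left)}
  ∪ pre   = {ball_in(b2,rmD), carry(b3,left)} ∪ {carry(b4,right), robot_in(rmD)}
          = {ball_in(b2,rmD), carry(b3,left), carry(b4,right), robot_in(rmD)}

== RESULT ==
["ball_in(b2,rmD)", "carry(b3,left)", "carry(b4,right)", "robot_in(rmD)"]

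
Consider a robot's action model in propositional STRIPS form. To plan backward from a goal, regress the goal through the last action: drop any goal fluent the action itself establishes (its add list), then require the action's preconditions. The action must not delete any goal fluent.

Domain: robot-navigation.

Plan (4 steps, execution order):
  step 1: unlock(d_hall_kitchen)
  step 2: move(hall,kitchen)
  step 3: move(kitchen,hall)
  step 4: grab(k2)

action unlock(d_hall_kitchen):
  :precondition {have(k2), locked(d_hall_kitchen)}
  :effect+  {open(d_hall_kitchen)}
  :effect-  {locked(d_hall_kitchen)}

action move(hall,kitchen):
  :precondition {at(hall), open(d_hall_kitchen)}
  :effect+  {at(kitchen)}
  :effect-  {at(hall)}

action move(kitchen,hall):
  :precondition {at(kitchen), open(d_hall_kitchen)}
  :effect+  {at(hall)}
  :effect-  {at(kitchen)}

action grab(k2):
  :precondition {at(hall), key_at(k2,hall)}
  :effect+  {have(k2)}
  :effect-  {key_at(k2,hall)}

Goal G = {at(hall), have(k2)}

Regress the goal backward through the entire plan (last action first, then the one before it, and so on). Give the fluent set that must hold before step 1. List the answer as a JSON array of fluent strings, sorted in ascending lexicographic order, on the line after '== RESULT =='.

Work backward from the goal:
  through step 4 (grab(k2)): drop {have(k2)}, keep {at(hall)}, require {at(hall), key_at(k2,hall)}
    → {at(hall), key_at(k2,hall)}
  through step 3 (move(kitchen,hall)): drop {at(hall)}, keep {key_at(k2,hall)}, require {at(kitchen), open(d_hall_kitchen)}
    → {at(kitchen), key_at(k2,hall), open(d_hall_kitchen)}
  through step 2 (move(hall,kitchen)): drop {at(kitchen)}, keep {key_at(k2,hall), open(d_hall_kitchen)}, require {at(hall), open(d_hall_kitchen)}
    → {at(hall), key_at(k2,hall), open(d_hall_kitchen)}
  through step 1 (unlock(d_hall_kitchen)): drop {open(d_hall_kitchen)}, keep {at(hall), key_at(k2,hall)}, require {have(k2), locked(d_hall_kitchen)}
    → {at(hall), have(k2), key_at(k2,hall), locked(d_hall_kitchen)}

== RESULT ==
["at(hall)", "have(k2)", "key_at(k2,hall)", "locked(d_hall_kitchen)"]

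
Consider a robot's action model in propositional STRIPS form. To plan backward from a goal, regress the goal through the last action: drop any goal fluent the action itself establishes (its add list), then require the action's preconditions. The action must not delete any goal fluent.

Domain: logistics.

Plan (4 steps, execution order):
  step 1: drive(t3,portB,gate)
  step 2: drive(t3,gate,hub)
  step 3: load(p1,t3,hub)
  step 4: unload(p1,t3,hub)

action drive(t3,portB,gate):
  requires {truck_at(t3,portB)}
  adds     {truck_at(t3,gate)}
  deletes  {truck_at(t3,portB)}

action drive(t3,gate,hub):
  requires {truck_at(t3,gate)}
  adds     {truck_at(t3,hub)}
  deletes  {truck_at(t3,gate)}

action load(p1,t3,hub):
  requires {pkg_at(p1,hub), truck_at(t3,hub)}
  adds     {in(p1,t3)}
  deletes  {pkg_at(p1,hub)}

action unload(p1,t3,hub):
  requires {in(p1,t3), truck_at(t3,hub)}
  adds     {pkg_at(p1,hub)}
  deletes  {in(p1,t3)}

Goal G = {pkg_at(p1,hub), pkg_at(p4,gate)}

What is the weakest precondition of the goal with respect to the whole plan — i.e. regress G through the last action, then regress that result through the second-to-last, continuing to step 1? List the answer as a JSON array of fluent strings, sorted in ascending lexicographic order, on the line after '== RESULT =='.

Work backward from the goal:
  through step 4 (unload(p1,t3,hub)): drop {pkg_at(p1,hub)}, keep {pkg_at(p4,gate)}, require {in(p1,t3), truck_at(t3,hub)}
    → {in(p1,t3), pkg_at(p4,gate), truck_at(t3,hub)}
  through step 3 (load(p1,t3,hub)): drop {in(p1,t3)}, keep {pkg_at(p4,gate), truck_at(t3,hub)}, require {pkg_at(p1,hub), truck_at(t3,hub)}
    → {pkg_at(p1,hub), pkg_at(p4,gate), truck_at(t3,hub)}
  through step 2 (drive(t3,gate,hub)): drop {truck_at(t3,hub)}, keep {pkg_at(p1,hub), pkg_at(p4,gate)}, require {truck_at(t3,gate)}
    → {pkg_at(p1,hub), pkg_at(p4,gate), truck_at(t3,gate)}
  through step 1 (drive(t3,portB,gate)): drop {truck_at(t3,gate)}, keep {pkg_at(p1,hub), pkg_at(p4,gate)}, require {truck_at(t3,portB)}
    → {pkg_at(p1,hub), pkg_at(p4,gate), truck_at(t3,portB)}

== RESULT ==
["pkg_at(p1,hub)", "pkg_at(p4,gate)", "truck_at(t3,portB)"]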